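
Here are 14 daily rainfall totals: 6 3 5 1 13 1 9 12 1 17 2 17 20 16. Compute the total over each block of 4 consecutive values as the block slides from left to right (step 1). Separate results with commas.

Sliding a size-4 window across the 14 values:
6 3 5 1 → sum 15
3 5 1 13 → sum 22
5 1 13 1 → sum 20
1 13 1 9 → sum 24
13 1 9 12 → sum 35
1 9 12 1 → sum 23
9 12 1 17 → sum 39
12 1 17 2 → sum 32
1 17 2 17 → sum 37
17 2 17 20 → sum 56
2 17 20 16 → sum 55

15, 22, 20, 24, 35, 23, 39, 32, 37, 56, 55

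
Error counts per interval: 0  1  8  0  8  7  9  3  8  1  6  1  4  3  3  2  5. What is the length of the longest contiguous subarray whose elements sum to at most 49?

Extend to the right; shrink from the left whenever the sum exceeds 49:
→ 0: sum 0, len 1
→ 1: sum 1, len 2
→ 8: sum 9, len 3
→ 0: sum 9, len 4
→ 8: sum 17, len 5
→ 7: sum 24, len 6
→ 9: sum 33, len 7
→ 3: sum 36, len 8
→ 8: sum 44, len 9
→ 1: sum 45, len 10
→ 6 (dropped 0, 1, 8): sum 42, len 8
→ 1: sum 43, len 9
→ 4: sum 47, len 10
→ 3 (dropped 0, 8): sum 42, len 9
→ 3: sum 45, len 10
→ 2: sum 47, len 11
→ 5 (dropped 7): sum 45, len 11
Longest length seen: 11.

11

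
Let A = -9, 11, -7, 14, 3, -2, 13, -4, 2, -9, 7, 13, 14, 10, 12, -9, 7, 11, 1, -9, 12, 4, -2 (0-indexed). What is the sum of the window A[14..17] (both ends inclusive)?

21

Elements at indices 14..17: 12, -9, 7, 11
sum(12, -9, 7, 11) = 21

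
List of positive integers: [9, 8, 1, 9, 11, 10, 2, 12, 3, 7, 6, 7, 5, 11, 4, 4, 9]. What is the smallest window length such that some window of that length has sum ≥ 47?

6

Extend right; whenever the sum reaches 47, record the length and shrink from the left:
add 9: running sum 9 < 47
add 8: running sum 17 < 47
add 1: running sum 18 < 47
add 9: running sum 27 < 47
add 11: running sum 38 < 47
end 5: [9, 8, 1, 9, 11, 10] sum 48, len 6
end 6: [9, 8, 1, 9, 11, 10, 2] sum 50, len 7
end 7: [8, 1, 9, 11, 10, 2, 12] sum 53, len 7
end 8: [9, 11, 10, 2, 12, 3] sum 47, len 6
end 9: [9, 11, 10, 2, 12, 3, 7] sum 54, len 7
end 10: [11, 10, 2, 12, 3, 7, 6] sum 51, len 7
end 11: [10, 2, 12, 3, 7, 6, 7] sum 47, len 7
end 12: [10, 2, 12, 3, 7, 6, 7, 5] sum 52, len 8
end 13: [12, 3, 7, 6, 7, 5, 11] sum 51, len 7
end 14: [12, 3, 7, 6, 7, 5, 11, 4] sum 55, len 8
end 15: [3, 7, 6, 7, 5, 11, 4, 4] sum 47, len 8
end 16: [7, 6, 7, 5, 11, 4, 4, 9] sum 53, len 8
Shortest qualifying length: 6.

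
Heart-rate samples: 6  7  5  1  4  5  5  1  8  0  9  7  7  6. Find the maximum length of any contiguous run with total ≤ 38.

9

Extend to the right; shrink from the left whenever the sum exceeds 38:
→ 6: sum 6, len 1
→ 7: sum 13, len 2
→ 5: sum 18, len 3
→ 1: sum 19, len 4
→ 4: sum 23, len 5
→ 5: sum 28, len 6
→ 5: sum 33, len 7
→ 1: sum 34, len 8
→ 8 (dropped 6): sum 36, len 8
→ 0: sum 36, len 9
→ 9 (dropped 7): sum 38, len 9
→ 7 (dropped 5, 1, 4): sum 35, len 7
→ 7 (dropped 5): sum 37, len 7
→ 6 (dropped 5): sum 38, len 7
Longest length seen: 9.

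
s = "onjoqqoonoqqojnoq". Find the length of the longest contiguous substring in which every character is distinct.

4

add o: [o] len 1
add n: [o, n] len 2
add j: [o, n, j] len 3
add o (repeat o, move left end past it): [n, j, o] len 3
add q: [n, j, o, q] len 4
add q (repeat q, move left end past it): [q] len 1
add o: [q, o] len 2
add o (repeat o, move left end past it): [o] len 1
add n: [o, n] len 2
add o (repeat o, move left end past it): [n, o] len 2
add q: [n, o, q] len 3
add q (repeat q, move left end past it): [q] len 1
add o: [q, o] len 2
add j: [q, o, j] len 3
add n: [q, o, j, n] len 4
add o (repeat o, move left end past it): [j, n, o] len 3
add q: [j, n, o, q] len 4
Longest all-distinct length: 4.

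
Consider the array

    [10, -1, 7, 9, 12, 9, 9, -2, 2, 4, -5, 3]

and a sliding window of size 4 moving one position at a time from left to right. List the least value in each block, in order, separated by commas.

-1, -1, 7, 9, -2, -2, -2, -5, -5

10 -1 7 9 → min -1
-1 7 9 12 → min -1
7 9 12 9 → min 7
9 12 9 9 → min 9
12 9 9 -2 → min -2
9 9 -2 2 → min -2
9 -2 2 4 → min -2
-2 2 4 -5 → min -5
2 4 -5 3 → min -5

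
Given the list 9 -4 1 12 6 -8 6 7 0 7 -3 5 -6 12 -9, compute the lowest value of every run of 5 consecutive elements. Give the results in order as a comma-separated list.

-4, -8, -8, -8, -8, -8, -3, -3, -6, -6, -9

[9, -4, 1, 12, 6] → min -4
[-4, 1, 12, 6, -8] → min -8
[1, 12, 6, -8, 6] → min -8
[12, 6, -8, 6, 7] → min -8
[6, -8, 6, 7, 0] → min -8
[-8, 6, 7, 0, 7] → min -8
[6, 7, 0, 7, -3] → min -3
[7, 0, 7, -3, 5] → min -3
[0, 7, -3, 5, -6] → min -6
[7, -3, 5, -6, 12] → min -6
[-3, 5, -6, 12, -9] → min -9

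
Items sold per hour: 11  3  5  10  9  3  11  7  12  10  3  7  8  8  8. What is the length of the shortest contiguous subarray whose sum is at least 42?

add 11: running sum 11 < 42
add 3: running sum 14 < 42
add 5: running sum 19 < 42
add 10: running sum 29 < 42
add 9: running sum 38 < 42
add 3: running sum 41 < 42
add 11: shortest ending here [11, 3, 5, 10, 9, 3, 11] sum 52, len 7
add 7: shortest ending here [5, 10, 9, 3, 11, 7] sum 45, len 6
add 12: shortest ending here [9, 3, 11, 7, 12] sum 42, len 5
add 10: shortest ending here [3, 11, 7, 12, 10] sum 43, len 5
add 3: shortest ending here [11, 7, 12, 10, 3] sum 43, len 5
add 7: shortest ending here [11, 7, 12, 10, 3, 7] sum 50, len 6
add 8: shortest ending here [7, 12, 10, 3, 7, 8] sum 47, len 6
add 8: shortest ending here [12, 10, 3, 7, 8, 8] sum 48, len 6
add 8: shortest ending here [10, 3, 7, 8, 8, 8] sum 44, len 6
Shortest qualifying length: 5.

5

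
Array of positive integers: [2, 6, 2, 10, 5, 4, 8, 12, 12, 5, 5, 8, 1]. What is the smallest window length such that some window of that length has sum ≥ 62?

9

Extend right; whenever the sum reaches 62, record the length and shrink from the left:
add 2: running sum 2 < 62
add 6: running sum 8 < 62
add 2: running sum 10 < 62
add 10: running sum 20 < 62
add 5: running sum 25 < 62
add 4: running sum 29 < 62
add 8: running sum 37 < 62
add 12: running sum 49 < 62
add 12: running sum 61 < 62
add 5: shortest ending here [6, 2, 10, 5, 4, 8, 12, 12, 5] sum 64, len 9
add 5: shortest ending here [2, 10, 5, 4, 8, 12, 12, 5, 5] sum 63, len 9
add 8: shortest ending here [10, 5, 4, 8, 12, 12, 5, 5, 8] sum 69, len 9
add 1: shortest ending here [10, 5, 4, 8, 12, 12, 5, 5, 8, 1] sum 70, len 10
Shortest qualifying length: 9.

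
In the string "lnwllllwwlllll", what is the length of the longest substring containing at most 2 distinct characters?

12

add l: window [l] (1 distinct), len 1
add n: window [l, n] (2 distinct), len 2
add w: window [n, w] (2 distinct), len 2
add l: window [w, l] (2 distinct), len 2
add l: window [w, l, l] (2 distinct), len 3
add l: window [w, l, l, l] (2 distinct), len 4
add l: window [w, l, l, l, l] (2 distinct), len 5
add w: window [w, l, l, l, l, w] (2 distinct), len 6
add w: window [w, l, l, l, l, w, w] (2 distinct), len 7
add l: window [w, l, l, l, l, w, w, l] (2 distinct), len 8
add l: window [w, l, l, l, l, w, w, l, l] (2 distinct), len 9
add l: window [w, l, l, l, l, w, w, l, l, l] (2 distinct), len 10
add l: window [w, l, l, l, l, w, w, l, l, l, l] (2 distinct), len 11
add l: window [w, l, l, l, l, w, w, l, l, l, l, l] (2 distinct), len 12
Longest length with ≤2 distinct: 12.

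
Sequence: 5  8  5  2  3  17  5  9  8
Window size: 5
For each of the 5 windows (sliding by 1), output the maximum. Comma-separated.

(5, 8, 5, 2, 3) → max 8
(8, 5, 2, 3, 17) → max 17
(5, 2, 3, 17, 5) → max 17
(2, 3, 17, 5, 9) → max 17
(3, 17, 5, 9, 8) → max 17

8, 17, 17, 17, 17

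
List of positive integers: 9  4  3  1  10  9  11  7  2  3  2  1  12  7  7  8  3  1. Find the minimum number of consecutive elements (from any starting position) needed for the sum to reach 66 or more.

add 9: running sum 9 < 66
add 4: running sum 13 < 66
add 3: running sum 16 < 66
add 1: running sum 17 < 66
add 10: running sum 27 < 66
add 9: running sum 36 < 66
add 11: running sum 47 < 66
add 7: running sum 54 < 66
add 2: running sum 56 < 66
add 3: running sum 59 < 66
add 2: running sum 61 < 66
add 1: running sum 62 < 66
add 12: shortest ending here [9, 4, 3, 1, 10, 9, 11, 7, 2, 3, 2, 1, 12] sum 74, len 13
add 7: shortest ending here [3, 1, 10, 9, 11, 7, 2, 3, 2, 1, 12, 7] sum 68, len 12
add 7: shortest ending here [10, 9, 11, 7, 2, 3, 2, 1, 12, 7, 7] sum 71, len 11
add 8: shortest ending here [9, 11, 7, 2, 3, 2, 1, 12, 7, 7, 8] sum 69, len 11
add 3: shortest ending here [9, 11, 7, 2, 3, 2, 1, 12, 7, 7, 8, 3] sum 72, len 12
add 1: shortest ending here [9, 11, 7, 2, 3, 2, 1, 12, 7, 7, 8, 3, 1] sum 73, len 13
Shortest qualifying length: 11.

11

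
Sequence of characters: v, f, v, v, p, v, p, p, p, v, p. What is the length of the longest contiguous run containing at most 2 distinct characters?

9

[v] 1 distinct, len 1
[v, f] 2 distinct, len 2
[v, f, v] 2 distinct, len 3
[v, f, v, v] 2 distinct, len 4
[v, v, p] 2 distinct, len 3
[v, v, p, v] 2 distinct, len 4
[v, v, p, v, p] 2 distinct, len 5
[v, v, p, v, p, p] 2 distinct, len 6
[v, v, p, v, p, p, p] 2 distinct, len 7
[v, v, p, v, p, p, p, v] 2 distinct, len 8
[v, v, p, v, p, p, p, v, p] 2 distinct, len 9
Longest length with ≤2 distinct: 9.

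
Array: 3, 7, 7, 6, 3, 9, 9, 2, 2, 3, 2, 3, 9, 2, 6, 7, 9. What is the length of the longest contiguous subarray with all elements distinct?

[3] len 1
[3, 7] len 2
[7] len 1
[7, 6] len 2
[7, 6, 3] len 3
[7, 6, 3, 9] len 4
[9] len 1
[9, 2] len 2
[2] len 1
[2, 3] len 2
[3, 2] len 2
[2, 3] len 2
[2, 3, 9] len 3
[3, 9, 2] len 3
[3, 9, 2, 6] len 4
[3, 9, 2, 6, 7] len 5
[2, 6, 7, 9] len 4
Longest all-distinct length: 5.

5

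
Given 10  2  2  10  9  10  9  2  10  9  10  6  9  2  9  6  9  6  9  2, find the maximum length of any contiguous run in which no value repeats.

add 10: [10] len 1
add 2: [10, 2] len 2
add 2 (repeat 2, move left end past it): [2] len 1
add 10: [2, 10] len 2
add 9: [2, 10, 9] len 3
add 10 (repeat 10, move left end past it): [9, 10] len 2
add 9 (repeat 9, move left end past it): [10, 9] len 2
add 2: [10, 9, 2] len 3
add 10 (repeat 10, move left end past it): [9, 2, 10] len 3
add 9 (repeat 9, move left end past it): [2, 10, 9] len 3
add 10 (repeat 10, move left end past it): [9, 10] len 2
add 6: [9, 10, 6] len 3
add 9 (repeat 9, move left end past it): [10, 6, 9] len 3
add 2: [10, 6, 9, 2] len 4
add 9 (repeat 9, move left end past it): [2, 9] len 2
add 6: [2, 9, 6] len 3
add 9 (repeat 9, move left end past it): [6, 9] len 2
add 6 (repeat 6, move left end past it): [9, 6] len 2
add 9 (repeat 9, move left end past it): [6, 9] len 2
add 2: [6, 9, 2] len 3
Longest all-distinct length: 4.

4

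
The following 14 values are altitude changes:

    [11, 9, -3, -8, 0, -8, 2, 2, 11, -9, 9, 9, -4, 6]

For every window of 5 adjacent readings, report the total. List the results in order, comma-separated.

(11, 9, -3, -8, 0) → sum 9
(9, -3, -8, 0, -8) → sum -10
(-3, -8, 0, -8, 2) → sum -17
(-8, 0, -8, 2, 2) → sum -12
(0, -8, 2, 2, 11) → sum 7
(-8, 2, 2, 11, -9) → sum -2
(2, 2, 11, -9, 9) → sum 15
(2, 11, -9, 9, 9) → sum 22
(11, -9, 9, 9, -4) → sum 16
(-9, 9, 9, -4, 6) → sum 11

9, -10, -17, -12, 7, -2, 15, 22, 16, 11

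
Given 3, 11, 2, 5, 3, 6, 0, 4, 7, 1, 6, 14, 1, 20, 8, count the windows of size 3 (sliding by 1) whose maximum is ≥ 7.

9

(3, 11, 2) → max 11  ≥ 7 ✓
(11, 2, 5) → max 11  ≥ 7 ✓
(2, 5, 3) → max 5
(5, 3, 6) → max 6
(3, 6, 0) → max 6
(6, 0, 4) → max 6
(0, 4, 7) → max 7  ≥ 7 ✓
(4, 7, 1) → max 7  ≥ 7 ✓
(7, 1, 6) → max 7  ≥ 7 ✓
(1, 6, 14) → max 14  ≥ 7 ✓
(6, 14, 1) → max 14  ≥ 7 ✓
(14, 1, 20) → max 20  ≥ 7 ✓
(1, 20, 8) → max 20  ≥ 7 ✓
9 windows satisfy the condition.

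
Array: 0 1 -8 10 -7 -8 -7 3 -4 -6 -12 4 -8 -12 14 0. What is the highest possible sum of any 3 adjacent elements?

3

(0, 1, -8) → sum -7
(1, -8, 10) → sum 3
(-8, 10, -7) → sum -5
(10, -7, -8) → sum -5
(-7, -8, -7) → sum -22
(-8, -7, 3) → sum -12
(-7, 3, -4) → sum -8
(3, -4, -6) → sum -7
(-4, -6, -12) → sum -22
(-6, -12, 4) → sum -14
(-12, 4, -8) → sum -16
(4, -8, -12) → sum -16
(-8, -12, 14) → sum -6
(-12, 14, 0) → sum 2
Highest of these is 3.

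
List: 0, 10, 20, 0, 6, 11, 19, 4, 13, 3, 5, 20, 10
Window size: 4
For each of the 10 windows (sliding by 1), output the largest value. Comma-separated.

20, 20, 20, 19, 19, 19, 19, 13, 20, 20

0 10 20 0 → max 20
10 20 0 6 → max 20
20 0 6 11 → max 20
0 6 11 19 → max 19
6 11 19 4 → max 19
11 19 4 13 → max 19
19 4 13 3 → max 19
4 13 3 5 → max 13
13 3 5 20 → max 20
3 5 20 10 → max 20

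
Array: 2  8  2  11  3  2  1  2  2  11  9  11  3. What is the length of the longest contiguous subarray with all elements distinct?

4

[2] len 1
[2, 8] len 2
[8, 2] len 2
[8, 2, 11] len 3
[8, 2, 11, 3] len 4
[11, 3, 2] len 3
[11, 3, 2, 1] len 4
[1, 2] len 2
[2] len 1
[2, 11] len 2
[2, 11, 9] len 3
[9, 11] len 2
[9, 11, 3] len 3
Longest all-distinct length: 4.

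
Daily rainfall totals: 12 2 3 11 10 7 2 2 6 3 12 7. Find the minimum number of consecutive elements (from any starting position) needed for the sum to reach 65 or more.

11

Extend right; whenever the sum reaches 65, record the length and shrink from the left:
add 12: running sum 12 < 65
add 2: running sum 14 < 65
add 3: running sum 17 < 65
add 11: running sum 28 < 65
add 10: running sum 38 < 65
add 7: running sum 45 < 65
add 2: running sum 47 < 65
add 2: running sum 49 < 65
add 6: running sum 55 < 65
add 3: running sum 58 < 65
end 10: [12, 2, 3, 11, 10, 7, 2, 2, 6, 3, 12] sum 70, len 11
end 11: [2, 3, 11, 10, 7, 2, 2, 6, 3, 12, 7] sum 65, len 11
Shortest qualifying length: 11.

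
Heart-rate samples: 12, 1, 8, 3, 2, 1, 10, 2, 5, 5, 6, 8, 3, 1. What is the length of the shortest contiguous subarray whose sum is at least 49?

add 12: running sum 12 < 49
add 1: running sum 13 < 49
add 8: running sum 21 < 49
add 3: running sum 24 < 49
add 2: running sum 26 < 49
add 1: running sum 27 < 49
add 10: running sum 37 < 49
add 2: running sum 39 < 49
add 5: running sum 44 < 49
end 9: [12, 1, 8, 3, 2, 1, 10, 2, 5, 5] sum 49, len 10
end 10: [12, 1, 8, 3, 2, 1, 10, 2, 5, 5, 6] sum 55, len 11
end 11: [8, 3, 2, 1, 10, 2, 5, 5, 6, 8] sum 50, len 10
end 12: [8, 3, 2, 1, 10, 2, 5, 5, 6, 8, 3] sum 53, len 11
end 13: [8, 3, 2, 1, 10, 2, 5, 5, 6, 8, 3, 1] sum 54, len 12
Shortest qualifying length: 10.

10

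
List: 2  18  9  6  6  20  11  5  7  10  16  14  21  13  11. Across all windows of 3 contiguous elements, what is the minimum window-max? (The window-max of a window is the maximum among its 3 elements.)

9

2 18 9 → max 18
18 9 6 → max 18
9 6 6 → max 9
6 6 20 → max 20
6 20 11 → max 20
20 11 5 → max 20
11 5 7 → max 11
5 7 10 → max 10
7 10 16 → max 16
10 16 14 → max 16
16 14 21 → max 21
14 21 13 → max 21
21 13 11 → max 21
Minimum of these is 9.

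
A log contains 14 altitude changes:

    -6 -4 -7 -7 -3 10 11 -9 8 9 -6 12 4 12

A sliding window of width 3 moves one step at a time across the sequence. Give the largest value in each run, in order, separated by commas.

-4, -4, -3, 10, 11, 11, 11, 9, 9, 12, 12, 12

(-6, -4, -7) → max -4
(-4, -7, -7) → max -4
(-7, -7, -3) → max -3
(-7, -3, 10) → max 10
(-3, 10, 11) → max 11
(10, 11, -9) → max 11
(11, -9, 8) → max 11
(-9, 8, 9) → max 9
(8, 9, -6) → max 9
(9, -6, 12) → max 12
(-6, 12, 4) → max 12
(12, 4, 12) → max 12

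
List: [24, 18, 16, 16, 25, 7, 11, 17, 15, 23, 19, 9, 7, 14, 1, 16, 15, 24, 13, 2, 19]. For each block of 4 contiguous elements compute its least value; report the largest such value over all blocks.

16

Each size-4 window and its min:
24 18 16 16 → min 16
18 16 16 25 → min 16
16 16 25 7 → min 7
16 25 7 11 → min 7
25 7 11 17 → min 7
7 11 17 15 → min 7
11 17 15 23 → min 11
17 15 23 19 → min 15
15 23 19 9 → min 9
23 19 9 7 → min 7
19 9 7 14 → min 7
9 7 14 1 → min 1
7 14 1 16 → min 1
14 1 16 15 → min 1
1 16 15 24 → min 1
16 15 24 13 → min 13
15 24 13 2 → min 2
24 13 2 19 → min 2
Largest of these is 16.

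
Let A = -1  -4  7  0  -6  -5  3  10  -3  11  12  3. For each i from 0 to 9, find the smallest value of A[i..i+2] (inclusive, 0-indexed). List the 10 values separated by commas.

-4, -4, -6, -6, -6, -5, -3, -3, -3, 3

Sliding a size-3 window across the 12 values:
-1 -4 7 → min -4
-4 7 0 → min -4
7 0 -6 → min -6
0 -6 -5 → min -6
-6 -5 3 → min -6
-5 3 10 → min -5
3 10 -3 → min -3
10 -3 11 → min -3
-3 11 12 → min -3
11 12 3 → min 3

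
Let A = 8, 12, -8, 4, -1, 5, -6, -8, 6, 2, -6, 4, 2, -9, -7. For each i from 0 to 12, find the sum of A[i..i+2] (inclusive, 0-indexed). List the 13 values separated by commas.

8 12 -8 → sum 12
12 -8 4 → sum 8
-8 4 -1 → sum -5
4 -1 5 → sum 8
-1 5 -6 → sum -2
5 -6 -8 → sum -9
-6 -8 6 → sum -8
-8 6 2 → sum 0
6 2 -6 → sum 2
2 -6 4 → sum 0
-6 4 2 → sum 0
4 2 -9 → sum -3
2 -9 -7 → sum -14

12, 8, -5, 8, -2, -9, -8, 0, 2, 0, 0, -3, -14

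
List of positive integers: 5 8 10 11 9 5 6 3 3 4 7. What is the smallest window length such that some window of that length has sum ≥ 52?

add 5: running sum 5 < 52
add 8: running sum 13 < 52
add 10: running sum 23 < 52
add 11: running sum 34 < 52
add 9: running sum 43 < 52
add 5: running sum 48 < 52
add 6: shortest ending here [5, 8, 10, 11, 9, 5, 6] sum 54, len 7
add 3: shortest ending here [8, 10, 11, 9, 5, 6, 3] sum 52, len 7
add 3: shortest ending here [8, 10, 11, 9, 5, 6, 3, 3] sum 55, len 8
add 4: shortest ending here [8, 10, 11, 9, 5, 6, 3, 3, 4] sum 59, len 9
add 7: shortest ending here [10, 11, 9, 5, 6, 3, 3, 4, 7] sum 58, len 9
Shortest qualifying length: 7.

7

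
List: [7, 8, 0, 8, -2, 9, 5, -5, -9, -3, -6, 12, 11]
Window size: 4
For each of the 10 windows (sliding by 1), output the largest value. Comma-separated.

8, 8, 9, 9, 9, 9, 5, -3, 12, 12

(7, 8, 0, 8) → max 8
(8, 0, 8, -2) → max 8
(0, 8, -2, 9) → max 9
(8, -2, 9, 5) → max 9
(-2, 9, 5, -5) → max 9
(9, 5, -5, -9) → max 9
(5, -5, -9, -3) → max 5
(-5, -9, -3, -6) → max -3
(-9, -3, -6, 12) → max 12
(-3, -6, 12, 11) → max 12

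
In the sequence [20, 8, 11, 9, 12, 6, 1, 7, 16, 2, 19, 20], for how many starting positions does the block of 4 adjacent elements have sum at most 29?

20 8 11 9 → sum 48
8 11 9 12 → sum 40
11 9 12 6 → sum 38
9 12 6 1 → sum 28  ≤ 29 ✓
12 6 1 7 → sum 26  ≤ 29 ✓
6 1 7 16 → sum 30
1 7 16 2 → sum 26  ≤ 29 ✓
7 16 2 19 → sum 44
16 2 19 20 → sum 57
3 windows satisfy the condition.

3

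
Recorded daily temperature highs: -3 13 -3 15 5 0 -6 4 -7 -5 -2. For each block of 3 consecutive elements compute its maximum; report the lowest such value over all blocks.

[-3, 13, -3] → max 13
[13, -3, 15] → max 15
[-3, 15, 5] → max 15
[15, 5, 0] → max 15
[5, 0, -6] → max 5
[0, -6, 4] → max 4
[-6, 4, -7] → max 4
[4, -7, -5] → max 4
[-7, -5, -2] → max -2
Lowest of these is -2.

-2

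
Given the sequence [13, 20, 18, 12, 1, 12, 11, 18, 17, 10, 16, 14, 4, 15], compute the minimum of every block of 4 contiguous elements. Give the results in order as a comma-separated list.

12, 1, 1, 1, 1, 11, 10, 10, 10, 4, 4

[13, 20, 18, 12] → min 12
[20, 18, 12, 1] → min 1
[18, 12, 1, 12] → min 1
[12, 1, 12, 11] → min 1
[1, 12, 11, 18] → min 1
[12, 11, 18, 17] → min 11
[11, 18, 17, 10] → min 10
[18, 17, 10, 16] → min 10
[17, 10, 16, 14] → min 10
[10, 16, 14, 4] → min 4
[16, 14, 4, 15] → min 4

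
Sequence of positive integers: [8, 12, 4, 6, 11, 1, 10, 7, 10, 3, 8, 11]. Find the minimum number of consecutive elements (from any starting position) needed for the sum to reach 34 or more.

5

add 8: running sum 8 < 34
add 12: running sum 20 < 34
add 4: running sum 24 < 34
add 6: running sum 30 < 34
add 11: shortest ending here [8, 12, 4, 6, 11] sum 41, len 5
add 1: shortest ending here [12, 4, 6, 11, 1] sum 34, len 5
add 10: shortest ending here [12, 4, 6, 11, 1, 10] sum 44, len 6
add 7: shortest ending here [6, 11, 1, 10, 7] sum 35, len 5
add 10: shortest ending here [11, 1, 10, 7, 10] sum 39, len 5
add 3: shortest ending here [11, 1, 10, 7, 10, 3] sum 42, len 6
add 8: shortest ending here [10, 7, 10, 3, 8] sum 38, len 5
add 11: shortest ending here [7, 10, 3, 8, 11] sum 39, len 5
Shortest qualifying length: 5.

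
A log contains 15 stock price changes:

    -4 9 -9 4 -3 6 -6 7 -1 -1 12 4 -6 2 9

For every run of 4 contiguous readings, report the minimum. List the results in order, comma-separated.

Sliding a size-4 window across the 15 values:
-4 9 -9 4 → min -9
9 -9 4 -3 → min -9
-9 4 -3 6 → min -9
4 -3 6 -6 → min -6
-3 6 -6 7 → min -6
6 -6 7 -1 → min -6
-6 7 -1 -1 → min -6
7 -1 -1 12 → min -1
-1 -1 12 4 → min -1
-1 12 4 -6 → min -6
12 4 -6 2 → min -6
4 -6 2 9 → min -6

-9, -9, -9, -6, -6, -6, -6, -1, -1, -6, -6, -6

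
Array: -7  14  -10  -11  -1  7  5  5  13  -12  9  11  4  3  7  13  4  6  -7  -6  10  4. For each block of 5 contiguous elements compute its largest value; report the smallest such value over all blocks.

7

[-7, 14, -10, -11, -1] → max 14
[14, -10, -11, -1, 7] → max 14
[-10, -11, -1, 7, 5] → max 7
[-11, -1, 7, 5, 5] → max 7
[-1, 7, 5, 5, 13] → max 13
[7, 5, 5, 13, -12] → max 13
[5, 5, 13, -12, 9] → max 13
[5, 13, -12, 9, 11] → max 13
[13, -12, 9, 11, 4] → max 13
[-12, 9, 11, 4, 3] → max 11
[9, 11, 4, 3, 7] → max 11
[11, 4, 3, 7, 13] → max 13
[4, 3, 7, 13, 4] → max 13
[3, 7, 13, 4, 6] → max 13
[7, 13, 4, 6, -7] → max 13
[13, 4, 6, -7, -6] → max 13
[4, 6, -7, -6, 10] → max 10
[6, -7, -6, 10, 4] → max 10
Smallest of these is 7.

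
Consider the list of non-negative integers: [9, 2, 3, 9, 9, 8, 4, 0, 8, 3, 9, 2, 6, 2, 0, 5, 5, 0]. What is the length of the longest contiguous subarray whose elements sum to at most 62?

Extend to the right; shrink from the left whenever the sum exceeds 62:
→ 9: sum 9, len 1
→ 2: sum 11, len 2
→ 3: sum 14, len 3
→ 9: sum 23, len 4
→ 9: sum 32, len 5
→ 8: sum 40, len 6
→ 4: sum 44, len 7
→ 0: sum 44, len 8
→ 8: sum 52, len 9
→ 3: sum 55, len 10
→ 9 (dropped 9): sum 55, len 10
→ 2: sum 57, len 11
→ 6 (dropped 2): sum 61, len 11
→ 2 (dropped 3): sum 60, len 11
→ 0: sum 60, len 12
→ 5 (dropped 9): sum 56, len 12
→ 5: sum 61, len 13
→ 0: sum 61, len 14
Longest length seen: 14.

14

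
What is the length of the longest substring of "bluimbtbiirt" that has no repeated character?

[b] len 1
[b, l] len 2
[b, l, u] len 3
[b, l, u, i] len 4
[b, l, u, i, m] len 5
[l, u, i, m, b] len 5
[l, u, i, m, b, t] len 6
[t, b] len 2
[t, b, i] len 3
[i] len 1
[i, r] len 2
[i, r, t] len 3
Longest all-distinct length: 6.

6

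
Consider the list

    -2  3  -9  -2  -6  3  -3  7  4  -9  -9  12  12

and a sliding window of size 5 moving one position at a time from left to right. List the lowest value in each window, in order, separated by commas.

(-2, 3, -9, -2, -6) → min -9
(3, -9, -2, -6, 3) → min -9
(-9, -2, -6, 3, -3) → min -9
(-2, -6, 3, -3, 7) → min -6
(-6, 3, -3, 7, 4) → min -6
(3, -3, 7, 4, -9) → min -9
(-3, 7, 4, -9, -9) → min -9
(7, 4, -9, -9, 12) → min -9
(4, -9, -9, 12, 12) → min -9

-9, -9, -9, -6, -6, -9, -9, -9, -9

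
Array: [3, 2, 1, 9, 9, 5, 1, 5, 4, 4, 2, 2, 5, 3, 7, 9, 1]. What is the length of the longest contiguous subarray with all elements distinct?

6

add 3: [3] len 1
add 2: [3, 2] len 2
add 1: [3, 2, 1] len 3
add 9: [3, 2, 1, 9] len 4
add 9 (repeat 9, move left end past it): [9] len 1
add 5: [9, 5] len 2
add 1: [9, 5, 1] len 3
add 5 (repeat 5, move left end past it): [1, 5] len 2
add 4: [1, 5, 4] len 3
add 4 (repeat 4, move left end past it): [4] len 1
add 2: [4, 2] len 2
add 2 (repeat 2, move left end past it): [2] len 1
add 5: [2, 5] len 2
add 3: [2, 5, 3] len 3
add 7: [2, 5, 3, 7] len 4
add 9: [2, 5, 3, 7, 9] len 5
add 1: [2, 5, 3, 7, 9, 1] len 6
Longest all-distinct length: 6.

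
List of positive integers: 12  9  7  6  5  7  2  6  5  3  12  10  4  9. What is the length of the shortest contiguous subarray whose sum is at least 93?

Extend right; whenever the sum reaches 93, record the length and shrink from the left:
add 12: running sum 12 < 93
add 9: running sum 21 < 93
add 7: running sum 28 < 93
add 6: running sum 34 < 93
add 5: running sum 39 < 93
add 7: running sum 46 < 93
add 2: running sum 48 < 93
add 6: running sum 54 < 93
add 5: running sum 59 < 93
add 3: running sum 62 < 93
add 12: running sum 74 < 93
add 10: running sum 84 < 93
add 4: running sum 88 < 93
end 13: [12, 9, 7, 6, 5, 7, 2, 6, 5, 3, 12, 10, 4, 9] sum 97, len 14
Shortest qualifying length: 14.

14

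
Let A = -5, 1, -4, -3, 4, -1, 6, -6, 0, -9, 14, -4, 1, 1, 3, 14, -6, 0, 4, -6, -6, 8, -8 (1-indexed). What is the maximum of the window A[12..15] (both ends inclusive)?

Elements at indices 12..15: -4, 1, 1, 3
max(-4, 1, 1, 3) = 3

3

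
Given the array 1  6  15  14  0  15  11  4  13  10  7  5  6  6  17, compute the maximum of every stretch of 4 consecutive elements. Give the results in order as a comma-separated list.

1 6 15 14 → max 15
6 15 14 0 → max 15
15 14 0 15 → max 15
14 0 15 11 → max 15
0 15 11 4 → max 15
15 11 4 13 → max 15
11 4 13 10 → max 13
4 13 10 7 → max 13
13 10 7 5 → max 13
10 7 5 6 → max 10
7 5 6 6 → max 7
5 6 6 17 → max 17

15, 15, 15, 15, 15, 15, 13, 13, 13, 10, 7, 17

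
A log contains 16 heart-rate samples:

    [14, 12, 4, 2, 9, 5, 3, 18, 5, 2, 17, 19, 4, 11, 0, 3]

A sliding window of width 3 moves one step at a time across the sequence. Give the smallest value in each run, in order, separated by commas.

4, 2, 2, 2, 3, 3, 3, 2, 2, 2, 4, 4, 0, 0

14 12 4 → min 4
12 4 2 → min 2
4 2 9 → min 2
2 9 5 → min 2
9 5 3 → min 3
5 3 18 → min 3
3 18 5 → min 3
18 5 2 → min 2
5 2 17 → min 2
2 17 19 → min 2
17 19 4 → min 4
19 4 11 → min 4
4 11 0 → min 0
11 0 3 → min 0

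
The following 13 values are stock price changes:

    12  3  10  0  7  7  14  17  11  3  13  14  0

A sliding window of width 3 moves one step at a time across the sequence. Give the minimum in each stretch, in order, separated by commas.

3, 0, 0, 0, 7, 7, 11, 3, 3, 3, 0

(12, 3, 10) → min 3
(3, 10, 0) → min 0
(10, 0, 7) → min 0
(0, 7, 7) → min 0
(7, 7, 14) → min 7
(7, 14, 17) → min 7
(14, 17, 11) → min 11
(17, 11, 3) → min 3
(11, 3, 13) → min 3
(3, 13, 14) → min 3
(13, 14, 0) → min 0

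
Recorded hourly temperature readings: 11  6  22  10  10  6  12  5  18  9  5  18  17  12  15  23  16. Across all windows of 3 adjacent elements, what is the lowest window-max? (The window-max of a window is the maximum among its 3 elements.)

(11, 6, 22) → max 22
(6, 22, 10) → max 22
(22, 10, 10) → max 22
(10, 10, 6) → max 10
(10, 6, 12) → max 12
(6, 12, 5) → max 12
(12, 5, 18) → max 18
(5, 18, 9) → max 18
(18, 9, 5) → max 18
(9, 5, 18) → max 18
(5, 18, 17) → max 18
(18, 17, 12) → max 18
(17, 12, 15) → max 17
(12, 15, 23) → max 23
(15, 23, 16) → max 23
Lowest of these is 10.

10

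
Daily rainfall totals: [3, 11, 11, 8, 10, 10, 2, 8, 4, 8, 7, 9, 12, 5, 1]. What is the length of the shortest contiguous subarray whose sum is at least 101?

13

add 3: running sum 3 < 101
add 11: running sum 14 < 101
add 11: running sum 25 < 101
add 8: running sum 33 < 101
add 10: running sum 43 < 101
add 10: running sum 53 < 101
add 2: running sum 55 < 101
add 8: running sum 63 < 101
add 4: running sum 67 < 101
add 8: running sum 75 < 101
add 7: running sum 82 < 101
add 9: running sum 91 < 101
add 12: shortest ending here [3, 11, 11, 8, 10, 10, 2, 8, 4, 8, 7, 9, 12] sum 103, len 13
add 5: shortest ending here [11, 11, 8, 10, 10, 2, 8, 4, 8, 7, 9, 12, 5] sum 105, len 13
add 1: shortest ending here [11, 11, 8, 10, 10, 2, 8, 4, 8, 7, 9, 12, 5, 1] sum 106, len 14
Shortest qualifying length: 13.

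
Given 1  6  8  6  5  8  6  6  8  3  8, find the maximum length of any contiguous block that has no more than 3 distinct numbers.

8

add 1: window [1] (1 distinct), len 1
add 6: window [1, 6] (2 distinct), len 2
add 8: window [1, 6, 8] (3 distinct), len 3
add 6: window [1, 6, 8, 6] (3 distinct), len 4
add 5: window [6, 8, 6, 5] (3 distinct), len 4
add 8: window [6, 8, 6, 5, 8] (3 distinct), len 5
add 6: window [6, 8, 6, 5, 8, 6] (3 distinct), len 6
add 6: window [6, 8, 6, 5, 8, 6, 6] (3 distinct), len 7
add 8: window [6, 8, 6, 5, 8, 6, 6, 8] (3 distinct), len 8
add 3: window [8, 6, 6, 8, 3] (3 distinct), len 5
add 8: window [8, 6, 6, 8, 3, 8] (3 distinct), len 6
Longest length with ≤3 distinct: 8.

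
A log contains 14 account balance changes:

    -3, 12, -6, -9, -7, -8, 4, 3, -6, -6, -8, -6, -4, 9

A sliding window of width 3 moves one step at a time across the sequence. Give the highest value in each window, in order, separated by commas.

(-3, 12, -6) → max 12
(12, -6, -9) → max 12
(-6, -9, -7) → max -6
(-9, -7, -8) → max -7
(-7, -8, 4) → max 4
(-8, 4, 3) → max 4
(4, 3, -6) → max 4
(3, -6, -6) → max 3
(-6, -6, -8) → max -6
(-6, -8, -6) → max -6
(-8, -6, -4) → max -4
(-6, -4, 9) → max 9

12, 12, -6, -7, 4, 4, 4, 3, -6, -6, -4, 9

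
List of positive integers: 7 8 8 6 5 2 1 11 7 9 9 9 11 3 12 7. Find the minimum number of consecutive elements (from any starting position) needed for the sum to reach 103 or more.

add 7: running sum 7 < 103
add 8: running sum 15 < 103
add 8: running sum 23 < 103
add 6: running sum 29 < 103
add 5: running sum 34 < 103
add 2: running sum 36 < 103
add 1: running sum 37 < 103
add 11: running sum 48 < 103
add 7: running sum 55 < 103
add 9: running sum 64 < 103
add 9: running sum 73 < 103
add 9: running sum 82 < 103
add 11: running sum 93 < 103
add 3: running sum 96 < 103
end 14: [7, 8, 8, 6, 5, 2, 1, 11, 7, 9, 9, 9, 11, 3, 12] sum 108, len 15
end 15: [8, 8, 6, 5, 2, 1, 11, 7, 9, 9, 9, 11, 3, 12, 7] sum 108, len 15
Shortest qualifying length: 15.

15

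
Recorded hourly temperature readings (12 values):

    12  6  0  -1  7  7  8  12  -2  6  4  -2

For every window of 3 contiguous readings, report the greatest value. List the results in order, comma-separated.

12, 6, 7, 7, 8, 12, 12, 12, 6, 6

[12, 6, 0] → max 12
[6, 0, -1] → max 6
[0, -1, 7] → max 7
[-1, 7, 7] → max 7
[7, 7, 8] → max 8
[7, 8, 12] → max 12
[8, 12, -2] → max 12
[12, -2, 6] → max 12
[-2, 6, 4] → max 6
[6, 4, -2] → max 6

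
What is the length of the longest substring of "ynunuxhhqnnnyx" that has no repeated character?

4

[y] len 1
[y, n] len 2
[y, n, u] len 3
[u, n] len 2
[n, u] len 2
[n, u, x] len 3
[n, u, x, h] len 4
[h] len 1
[h, q] len 2
[h, q, n] len 3
[n] len 1
[n] len 1
[n, y] len 2
[n, y, x] len 3
Longest all-distinct length: 4.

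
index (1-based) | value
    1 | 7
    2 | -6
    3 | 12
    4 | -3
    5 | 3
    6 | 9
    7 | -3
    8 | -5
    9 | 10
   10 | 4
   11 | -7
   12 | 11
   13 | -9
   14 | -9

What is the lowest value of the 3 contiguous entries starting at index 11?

Elements at indices 11..13: -7, 11, -9
min(-7, 11, -9) = -9

-9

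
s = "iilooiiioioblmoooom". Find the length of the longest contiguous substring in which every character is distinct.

5

add i: [i] len 1
add i (repeat i, move left end past it): [i] len 1
add l: [i, l] len 2
add o: [i, l, o] len 3
add o (repeat o, move left end past it): [o] len 1
add i: [o, i] len 2
add i (repeat i, move left end past it): [i] len 1
add i (repeat i, move left end past it): [i] len 1
add o: [i, o] len 2
add i (repeat i, move left end past it): [o, i] len 2
add o (repeat o, move left end past it): [i, o] len 2
add b: [i, o, b] len 3
add l: [i, o, b, l] len 4
add m: [i, o, b, l, m] len 5
add o (repeat o, move left end past it): [b, l, m, o] len 4
add o (repeat o, move left end past it): [o] len 1
add o (repeat o, move left end past it): [o] len 1
add o (repeat o, move left end past it): [o] len 1
add m: [o, m] len 2
Longest all-distinct length: 5.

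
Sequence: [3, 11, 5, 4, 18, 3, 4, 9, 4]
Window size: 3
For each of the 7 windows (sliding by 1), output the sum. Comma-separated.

19, 20, 27, 25, 25, 16, 17

Sliding a size-3 window across the 9 values:
[3, 11, 5] → sum 19
[11, 5, 4] → sum 20
[5, 4, 18] → sum 27
[4, 18, 3] → sum 25
[18, 3, 4] → sum 25
[3, 4, 9] → sum 16
[4, 9, 4] → sum 17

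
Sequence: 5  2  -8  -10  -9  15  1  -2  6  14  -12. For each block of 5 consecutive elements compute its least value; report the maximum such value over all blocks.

(5, 2, -8, -10, -9) → min -10
(2, -8, -10, -9, 15) → min -10
(-8, -10, -9, 15, 1) → min -10
(-10, -9, 15, 1, -2) → min -10
(-9, 15, 1, -2, 6) → min -9
(15, 1, -2, 6, 14) → min -2
(1, -2, 6, 14, -12) → min -12
Maximum of these is -2.

-2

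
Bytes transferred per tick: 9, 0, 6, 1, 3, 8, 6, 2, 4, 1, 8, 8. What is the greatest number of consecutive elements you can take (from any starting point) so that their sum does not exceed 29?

add 9: [9] sum 9, len 1
add 0: [9, 0] sum 9, len 2
add 6: [9, 0, 6] sum 15, len 3
add 1: [9, 0, 6, 1] sum 16, len 4
add 3: [9, 0, 6, 1, 3] sum 19, len 5
add 8: [9, 0, 6, 1, 3, 8] sum 27, len 6
add 6: [0, 6, 1, 3, 8, 6] sum 24, len 6
add 2: [0, 6, 1, 3, 8, 6, 2] sum 26, len 7
add 4: [1, 3, 8, 6, 2, 4] sum 24, len 6
add 1: [1, 3, 8, 6, 2, 4, 1] sum 25, len 7
add 8: [8, 6, 2, 4, 1, 8] sum 29, len 6
add 8: [6, 2, 4, 1, 8, 8] sum 29, len 6
Longest length seen: 7.

7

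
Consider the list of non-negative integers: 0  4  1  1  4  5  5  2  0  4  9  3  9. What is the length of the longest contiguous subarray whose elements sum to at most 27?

10

→ 0: sum 0, len 1
→ 4: sum 4, len 2
→ 1: sum 5, len 3
→ 1: sum 6, len 4
→ 4: sum 10, len 5
→ 5: sum 15, len 6
→ 5: sum 20, len 7
→ 2: sum 22, len 8
→ 0: sum 22, len 9
→ 4: sum 26, len 10
→ 9 (dropped 0, 4, 1, 1, 4): sum 25, len 6
→ 3 (dropped 5): sum 23, len 6
→ 9 (dropped 5): sum 27, len 6
Longest length seen: 10.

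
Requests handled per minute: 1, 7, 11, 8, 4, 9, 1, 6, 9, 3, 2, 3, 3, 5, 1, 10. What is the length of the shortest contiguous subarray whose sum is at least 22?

Extend right; whenever the sum reaches 22, record the length and shrink from the left:
add 1: running sum 1 < 22
add 7: running sum 8 < 22
add 11: running sum 19 < 22
end 3: [7, 11, 8] sum 26, len 3
end 4: [11, 8, 4] sum 23, len 3
end 5: [11, 8, 4, 9] sum 32, len 4
end 6: [8, 4, 9, 1] sum 22, len 4
end 7: [8, 4, 9, 1, 6] sum 28, len 5
end 8: [9, 1, 6, 9] sum 25, len 4
end 9: [9, 1, 6, 9, 3] sum 28, len 5
end 10: [9, 1, 6, 9, 3, 2] sum 30, len 6
end 11: [6, 9, 3, 2, 3] sum 23, len 5
end 12: [6, 9, 3, 2, 3, 3] sum 26, len 6
end 13: [9, 3, 2, 3, 3, 5] sum 25, len 6
end 14: [9, 3, 2, 3, 3, 5, 1] sum 26, len 7
end 15: [3, 3, 5, 1, 10] sum 22, len 5
Shortest qualifying length: 3.

3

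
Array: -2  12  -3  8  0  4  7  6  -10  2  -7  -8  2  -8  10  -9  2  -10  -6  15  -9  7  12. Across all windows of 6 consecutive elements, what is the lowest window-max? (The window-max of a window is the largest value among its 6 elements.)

(-2, 12, -3, 8, 0, 4) → max 12
(12, -3, 8, 0, 4, 7) → max 12
(-3, 8, 0, 4, 7, 6) → max 8
(8, 0, 4, 7, 6, -10) → max 8
(0, 4, 7, 6, -10, 2) → max 7
(4, 7, 6, -10, 2, -7) → max 7
(7, 6, -10, 2, -7, -8) → max 7
(6, -10, 2, -7, -8, 2) → max 6
(-10, 2, -7, -8, 2, -8) → max 2
(2, -7, -8, 2, -8, 10) → max 10
(-7, -8, 2, -8, 10, -9) → max 10
(-8, 2, -8, 10, -9, 2) → max 10
(2, -8, 10, -9, 2, -10) → max 10
(-8, 10, -9, 2, -10, -6) → max 10
(10, -9, 2, -10, -6, 15) → max 15
(-9, 2, -10, -6, 15, -9) → max 15
(2, -10, -6, 15, -9, 7) → max 15
(-10, -6, 15, -9, 7, 12) → max 15
Lowest of these is 2.

2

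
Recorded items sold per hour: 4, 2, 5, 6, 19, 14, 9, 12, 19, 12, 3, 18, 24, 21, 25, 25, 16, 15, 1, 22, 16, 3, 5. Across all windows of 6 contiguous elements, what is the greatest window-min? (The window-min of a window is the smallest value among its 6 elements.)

16

Window mins for each of the 18 positions:
[4, 2, 5, 6, 19, 14] → min 2
[2, 5, 6, 19, 14, 9] → min 2
[5, 6, 19, 14, 9, 12] → min 5
[6, 19, 14, 9, 12, 19] → min 6
[19, 14, 9, 12, 19, 12] → min 9
[14, 9, 12, 19, 12, 3] → min 3
[9, 12, 19, 12, 3, 18] → min 3
[12, 19, 12, 3, 18, 24] → min 3
[19, 12, 3, 18, 24, 21] → min 3
[12, 3, 18, 24, 21, 25] → min 3
[3, 18, 24, 21, 25, 25] → min 3
[18, 24, 21, 25, 25, 16] → min 16
[24, 21, 25, 25, 16, 15] → min 15
[21, 25, 25, 16, 15, 1] → min 1
[25, 25, 16, 15, 1, 22] → min 1
[25, 16, 15, 1, 22, 16] → min 1
[16, 15, 1, 22, 16, 3] → min 1
[15, 1, 22, 16, 3, 5] → min 1
Greatest of these is 16.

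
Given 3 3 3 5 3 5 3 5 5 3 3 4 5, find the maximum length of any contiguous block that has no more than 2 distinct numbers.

add 3: window [3] (1 distinct), len 1
add 3: window [3, 3] (1 distinct), len 2
add 3: window [3, 3, 3] (1 distinct), len 3
add 5: window [3, 3, 3, 5] (2 distinct), len 4
add 3: window [3, 3, 3, 5, 3] (2 distinct), len 5
add 5: window [3, 3, 3, 5, 3, 5] (2 distinct), len 6
add 3: window [3, 3, 3, 5, 3, 5, 3] (2 distinct), len 7
add 5: window [3, 3, 3, 5, 3, 5, 3, 5] (2 distinct), len 8
add 5: window [3, 3, 3, 5, 3, 5, 3, 5, 5] (2 distinct), len 9
add 3: window [3, 3, 3, 5, 3, 5, 3, 5, 5, 3] (2 distinct), len 10
add 3: window [3, 3, 3, 5, 3, 5, 3, 5, 5, 3, 3] (2 distinct), len 11
add 4: window [3, 3, 4] (2 distinct), len 3
add 5: window [4, 5] (2 distinct), len 2
Longest length with ≤2 distinct: 11.

11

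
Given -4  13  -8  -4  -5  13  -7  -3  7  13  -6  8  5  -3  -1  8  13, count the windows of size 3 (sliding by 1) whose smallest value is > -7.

9

(-4, 13, -8) → min -8
(13, -8, -4) → min -8
(-8, -4, -5) → min -8
(-4, -5, 13) → min -5  > -7 ✓
(-5, 13, -7) → min -7
(13, -7, -3) → min -7
(-7, -3, 7) → min -7
(-3, 7, 13) → min -3  > -7 ✓
(7, 13, -6) → min -6  > -7 ✓
(13, -6, 8) → min -6  > -7 ✓
(-6, 8, 5) → min -6  > -7 ✓
(8, 5, -3) → min -3  > -7 ✓
(5, -3, -1) → min -3  > -7 ✓
(-3, -1, 8) → min -3  > -7 ✓
(-1, 8, 13) → min -1  > -7 ✓
9 windows satisfy the condition.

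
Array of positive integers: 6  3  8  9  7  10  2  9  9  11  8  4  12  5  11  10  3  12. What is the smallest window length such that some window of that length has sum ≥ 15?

Extend right; whenever the sum reaches 15, record the length and shrink from the left:
add 6: running sum 6 < 15
add 3: running sum 9 < 15
add 8: shortest ending here [6, 3, 8] sum 17, len 3
add 9: shortest ending here [8, 9] sum 17, len 2
add 7: shortest ending here [9, 7] sum 16, len 2
add 10: shortest ending here [7, 10] sum 17, len 2
add 2: shortest ending here [7, 10, 2] sum 19, len 3
add 9: shortest ending here [10, 2, 9] sum 21, len 3
add 9: shortest ending here [9, 9] sum 18, len 2
add 11: shortest ending here [9, 11] sum 20, len 2
add 8: shortest ending here [11, 8] sum 19, len 2
add 4: shortest ending here [11, 8, 4] sum 23, len 3
add 12: shortest ending here [4, 12] sum 16, len 2
add 5: shortest ending here [12, 5] sum 17, len 2
add 11: shortest ending here [5, 11] sum 16, len 2
add 10: shortest ending here [11, 10] sum 21, len 2
add 3: shortest ending here [11, 10, 3] sum 24, len 3
add 12: shortest ending here [3, 12] sum 15, len 2
Shortest qualifying length: 2.

2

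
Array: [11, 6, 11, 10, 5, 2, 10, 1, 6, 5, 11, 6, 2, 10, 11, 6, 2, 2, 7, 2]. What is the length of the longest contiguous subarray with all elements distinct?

add 11: [11] len 1
add 6: [11, 6] len 2
add 11 (repeat 11, move left end past it): [6, 11] len 2
add 10: [6, 11, 10] len 3
add 5: [6, 11, 10, 5] len 4
add 2: [6, 11, 10, 5, 2] len 5
add 10 (repeat 10, move left end past it): [5, 2, 10] len 3
add 1: [5, 2, 10, 1] len 4
add 6: [5, 2, 10, 1, 6] len 5
add 5 (repeat 5, move left end past it): [2, 10, 1, 6, 5] len 5
add 11: [2, 10, 1, 6, 5, 11] len 6
add 6 (repeat 6, move left end past it): [5, 11, 6] len 3
add 2: [5, 11, 6, 2] len 4
add 10: [5, 11, 6, 2, 10] len 5
add 11 (repeat 11, move left end past it): [6, 2, 10, 11] len 4
add 6 (repeat 6, move left end past it): [2, 10, 11, 6] len 4
add 2 (repeat 2, move left end past it): [10, 11, 6, 2] len 4
add 2 (repeat 2, move left end past it): [2] len 1
add 7: [2, 7] len 2
add 2 (repeat 2, move left end past it): [7, 2] len 2
Longest all-distinct length: 6.

6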